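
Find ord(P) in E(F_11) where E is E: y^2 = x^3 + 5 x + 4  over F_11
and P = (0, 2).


Compute successive multiples of P until we hit O:
  1P = (0, 2)
  2P = (5, 0)
  3P = (0, 9)
  4P = O

ord(P) = 4


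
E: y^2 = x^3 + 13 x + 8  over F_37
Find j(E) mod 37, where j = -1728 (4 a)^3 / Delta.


Delta = -16(4 a^3 + 27 b^2) mod 37 = 20
-1728 * (4 a)^3 = -1728 * (4*13)^3 mod 37 = 14
j = 14 * 20^(-1) mod 37 = 34

j = 34 (mod 37)


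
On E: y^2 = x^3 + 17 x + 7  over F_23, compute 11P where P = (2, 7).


k = 11 = 1011_2 (binary, LSB first: 1101)
Double-and-add from P = (2, 7):
  bit 0 = 1: acc = O + (2, 7) = (2, 7)
  bit 1 = 1: acc = (2, 7) + (22, 14) = (7, 20)
  bit 2 = 0: acc unchanged = (7, 20)
  bit 3 = 1: acc = (7, 20) + (10, 21) = (1, 5)

11P = (1, 5)


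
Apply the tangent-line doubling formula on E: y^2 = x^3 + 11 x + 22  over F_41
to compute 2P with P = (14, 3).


Doubling: s = (3 x1^2 + a) / (2 y1)
s = (3*14^2 + 11) / (2*3) mod 41 = 11
x3 = s^2 - 2 x1 mod 41 = 11^2 - 2*14 = 11
y3 = s (x1 - x3) - y1 mod 41 = 11 * (14 - 11) - 3 = 30

2P = (11, 30)


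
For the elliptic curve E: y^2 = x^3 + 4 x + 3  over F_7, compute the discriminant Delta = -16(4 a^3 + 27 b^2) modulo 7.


4 a^3 + 27 b^2 = 4*4^3 + 27*3^2 = 256 + 243 = 499
Delta = -16 * (499) = -7984
Delta mod 7 = 3

Delta = 3 (mod 7)


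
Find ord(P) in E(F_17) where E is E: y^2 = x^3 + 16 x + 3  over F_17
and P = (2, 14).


Compute successive multiples of P until we hit O:
  1P = (2, 14)
  2P = (14, 8)
  3P = (14, 9)
  4P = (2, 3)
  5P = O

ord(P) = 5


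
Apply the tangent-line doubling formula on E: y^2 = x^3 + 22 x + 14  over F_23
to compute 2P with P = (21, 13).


Doubling: s = (3 x1^2 + a) / (2 y1)
s = (3*21^2 + 22) / (2*13) mod 23 = 19
x3 = s^2 - 2 x1 mod 23 = 19^2 - 2*21 = 20
y3 = s (x1 - x3) - y1 mod 23 = 19 * (21 - 20) - 13 = 6

2P = (20, 6)


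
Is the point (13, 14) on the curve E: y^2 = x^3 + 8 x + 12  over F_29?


Check whether y^2 = x^3 + 8 x + 12 (mod 29) for (x, y) = (13, 14).
LHS: y^2 = 14^2 mod 29 = 22
RHS: x^3 + 8 x + 12 = 13^3 + 8*13 + 12 mod 29 = 22
LHS = RHS

Yes, on the curve


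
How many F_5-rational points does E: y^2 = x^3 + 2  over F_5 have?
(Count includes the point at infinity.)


For each x in F_5, count y with y^2 = x^3 + 0 x + 2 mod 5:
  x = 2: RHS = 0, y in [0]  -> 1 point(s)
  x = 3: RHS = 4, y in [2, 3]  -> 2 point(s)
  x = 4: RHS = 1, y in [1, 4]  -> 2 point(s)
Affine points: 5. Add the point at infinity: total = 6.

#E(F_5) = 6


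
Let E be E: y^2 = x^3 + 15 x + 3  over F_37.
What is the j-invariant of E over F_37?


Delta = -16(4 a^3 + 27 b^2) mod 37 = 3
-1728 * (4 a)^3 = -1728 * (4*15)^3 mod 37 = 8
j = 8 * 3^(-1) mod 37 = 15

j = 15 (mod 37)


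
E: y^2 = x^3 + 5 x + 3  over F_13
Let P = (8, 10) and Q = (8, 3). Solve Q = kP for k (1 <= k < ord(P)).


Enumerate multiples of P until we hit Q = (8, 3):
  1P = (8, 10)
  2P = (0, 9)
  3P = (4, 10)
  4P = (1, 3)
  5P = (5, 6)
  6P = (9, 6)
  7P = (12, 6)
  8P = (7, 2)
  9P = (10, 0)
  10P = (7, 11)
  11P = (12, 7)
  12P = (9, 7)
  13P = (5, 7)
  14P = (1, 10)
  15P = (4, 3)
  16P = (0, 4)
  17P = (8, 3)
Match found at i = 17.

k = 17


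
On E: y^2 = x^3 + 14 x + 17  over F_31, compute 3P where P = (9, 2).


k = 3 = 11_2 (binary, LSB first: 11)
Double-and-add from P = (9, 2):
  bit 0 = 1: acc = O + (9, 2) = (9, 2)
  bit 1 = 1: acc = (9, 2) + (20, 12) = (10, 14)

3P = (10, 14)


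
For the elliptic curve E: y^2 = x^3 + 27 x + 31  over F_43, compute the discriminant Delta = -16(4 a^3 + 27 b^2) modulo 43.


4 a^3 + 27 b^2 = 4*27^3 + 27*31^2 = 78732 + 25947 = 104679
Delta = -16 * (104679) = -1674864
Delta mod 43 = 29

Delta = 29 (mod 43)


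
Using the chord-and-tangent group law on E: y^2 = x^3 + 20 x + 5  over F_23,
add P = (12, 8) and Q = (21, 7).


P != Q, so use the chord formula.
s = (y2 - y1) / (x2 - x1) = (22) / (9) mod 23 = 5
x3 = s^2 - x1 - x2 mod 23 = 5^2 - 12 - 21 = 15
y3 = s (x1 - x3) - y1 mod 23 = 5 * (12 - 15) - 8 = 0

P + Q = (15, 0)


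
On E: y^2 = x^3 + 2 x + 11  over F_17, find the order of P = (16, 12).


Compute successive multiples of P until we hit O:
  1P = (16, 12)
  2P = (15, 13)
  3P = (4, 10)
  4P = (6, 1)
  5P = (11, 2)
  6P = (11, 15)
  7P = (6, 16)
  8P = (4, 7)
  ... (continuing to 11P)
  11P = O

ord(P) = 11


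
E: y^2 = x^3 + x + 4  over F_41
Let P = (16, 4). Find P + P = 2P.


Doubling: s = (3 x1^2 + a) / (2 y1)
s = (3*16^2 + 1) / (2*4) mod 41 = 9
x3 = s^2 - 2 x1 mod 41 = 9^2 - 2*16 = 8
y3 = s (x1 - x3) - y1 mod 41 = 9 * (16 - 8) - 4 = 27

2P = (8, 27)


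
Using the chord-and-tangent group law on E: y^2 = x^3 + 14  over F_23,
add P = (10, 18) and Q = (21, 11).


P != Q, so use the chord formula.
s = (y2 - y1) / (x2 - x1) = (16) / (11) mod 23 = 14
x3 = s^2 - x1 - x2 mod 23 = 14^2 - 10 - 21 = 4
y3 = s (x1 - x3) - y1 mod 23 = 14 * (10 - 4) - 18 = 20

P + Q = (4, 20)


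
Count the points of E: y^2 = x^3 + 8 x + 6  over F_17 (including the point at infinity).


For each x in F_17, count y with y^2 = x^3 + 8 x + 6 mod 17:
  x = 1: RHS = 15, y in [7, 10]  -> 2 point(s)
  x = 2: RHS = 13, y in [8, 9]  -> 2 point(s)
  x = 4: RHS = 0, y in [0]  -> 1 point(s)
  x = 5: RHS = 1, y in [1, 16]  -> 2 point(s)
  x = 6: RHS = 15, y in [7, 10]  -> 2 point(s)
  x = 8: RHS = 4, y in [2, 15]  -> 2 point(s)
  x = 9: RHS = 8, y in [5, 12]  -> 2 point(s)
  x = 10: RHS = 15, y in [7, 10]  -> 2 point(s)
  x = 15: RHS = 16, y in [4, 13]  -> 2 point(s)
Affine points: 17. Add the point at infinity: total = 18.

#E(F_17) = 18


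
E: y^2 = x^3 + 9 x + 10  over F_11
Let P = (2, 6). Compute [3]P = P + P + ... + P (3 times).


k = 3 = 11_2 (binary, LSB first: 11)
Double-and-add from P = (2, 6):
  bit 0 = 1: acc = O + (2, 6) = (2, 6)
  bit 1 = 1: acc = (2, 6) + (8, 0) = (2, 5)

3P = (2, 5)


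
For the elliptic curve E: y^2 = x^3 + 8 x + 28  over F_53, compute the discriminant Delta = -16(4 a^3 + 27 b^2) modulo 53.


4 a^3 + 27 b^2 = 4*8^3 + 27*28^2 = 2048 + 21168 = 23216
Delta = -16 * (23216) = -371456
Delta mod 53 = 21

Delta = 21 (mod 53)


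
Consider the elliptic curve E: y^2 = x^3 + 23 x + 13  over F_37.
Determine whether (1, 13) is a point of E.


Check whether y^2 = x^3 + 23 x + 13 (mod 37) for (x, y) = (1, 13).
LHS: y^2 = 13^2 mod 37 = 21
RHS: x^3 + 23 x + 13 = 1^3 + 23*1 + 13 mod 37 = 0
LHS != RHS

No, not on the curve


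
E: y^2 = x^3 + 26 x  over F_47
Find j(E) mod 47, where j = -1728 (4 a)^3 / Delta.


Delta = -16(4 a^3 + 27 b^2) mod 47 = 34
-1728 * (4 a)^3 = -1728 * (4*26)^3 mod 47 = 2
j = 2 * 34^(-1) mod 47 = 36

j = 36 (mod 47)


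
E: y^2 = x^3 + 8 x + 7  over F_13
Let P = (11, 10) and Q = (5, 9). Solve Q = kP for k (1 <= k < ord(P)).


Enumerate multiples of P until we hit Q = (5, 9):
  1P = (11, 10)
  2P = (5, 9)
Match found at i = 2.

k = 2


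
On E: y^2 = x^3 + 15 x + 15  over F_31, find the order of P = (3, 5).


Compute successive multiples of P until we hit O:
  1P = (3, 5)
  2P = (29, 16)
  3P = (15, 9)
  4P = (20, 10)
  5P = (26, 1)
  6P = (10, 7)
  7P = (1, 0)
  8P = (10, 24)
  ... (continuing to 14P)
  14P = O

ord(P) = 14


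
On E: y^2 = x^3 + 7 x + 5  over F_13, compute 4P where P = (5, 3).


k = 4 = 100_2 (binary, LSB first: 001)
Double-and-add from P = (5, 3):
  bit 0 = 0: acc unchanged = O
  bit 1 = 0: acc unchanged = O
  bit 2 = 1: acc = O + (5, 10) = (5, 10)

4P = (5, 10)


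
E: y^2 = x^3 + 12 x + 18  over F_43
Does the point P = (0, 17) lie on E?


Check whether y^2 = x^3 + 12 x + 18 (mod 43) for (x, y) = (0, 17).
LHS: y^2 = 17^2 mod 43 = 31
RHS: x^3 + 12 x + 18 = 0^3 + 12*0 + 18 mod 43 = 18
LHS != RHS

No, not on the curve


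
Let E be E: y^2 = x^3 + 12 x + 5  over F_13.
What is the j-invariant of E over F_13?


Delta = -16(4 a^3 + 27 b^2) mod 13 = 2
-1728 * (4 a)^3 = -1728 * (4*12)^3 mod 13 = 1
j = 1 * 2^(-1) mod 13 = 7

j = 7 (mod 13)


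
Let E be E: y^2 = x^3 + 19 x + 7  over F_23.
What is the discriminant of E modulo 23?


4 a^3 + 27 b^2 = 4*19^3 + 27*7^2 = 27436 + 1323 = 28759
Delta = -16 * (28759) = -460144
Delta mod 23 = 17

Delta = 17 (mod 23)


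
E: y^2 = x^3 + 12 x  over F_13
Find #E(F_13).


For each x in F_13, count y with y^2 = x^3 + 12 x + 0 mod 13:
  x = 0: RHS = 0, y in [0]  -> 1 point(s)
  x = 1: RHS = 0, y in [0]  -> 1 point(s)
  x = 5: RHS = 3, y in [4, 9]  -> 2 point(s)
  x = 8: RHS = 10, y in [6, 7]  -> 2 point(s)
  x = 12: RHS = 0, y in [0]  -> 1 point(s)
Affine points: 7. Add the point at infinity: total = 8.

#E(F_13) = 8


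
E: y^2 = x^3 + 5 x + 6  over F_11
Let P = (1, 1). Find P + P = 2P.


Doubling: s = (3 x1^2 + a) / (2 y1)
s = (3*1^2 + 5) / (2*1) mod 11 = 4
x3 = s^2 - 2 x1 mod 11 = 4^2 - 2*1 = 3
y3 = s (x1 - x3) - y1 mod 11 = 4 * (1 - 3) - 1 = 2

2P = (3, 2)


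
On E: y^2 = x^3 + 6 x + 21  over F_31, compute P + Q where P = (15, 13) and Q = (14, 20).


P != Q, so use the chord formula.
s = (y2 - y1) / (x2 - x1) = (7) / (30) mod 31 = 24
x3 = s^2 - x1 - x2 mod 31 = 24^2 - 15 - 14 = 20
y3 = s (x1 - x3) - y1 mod 31 = 24 * (15 - 20) - 13 = 22

P + Q = (20, 22)


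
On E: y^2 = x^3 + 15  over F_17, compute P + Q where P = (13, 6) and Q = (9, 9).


P != Q, so use the chord formula.
s = (y2 - y1) / (x2 - x1) = (3) / (13) mod 17 = 12
x3 = s^2 - x1 - x2 mod 17 = 12^2 - 13 - 9 = 3
y3 = s (x1 - x3) - y1 mod 17 = 12 * (13 - 3) - 6 = 12

P + Q = (3, 12)


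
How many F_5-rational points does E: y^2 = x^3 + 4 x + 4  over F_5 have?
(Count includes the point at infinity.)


For each x in F_5, count y with y^2 = x^3 + 4 x + 4 mod 5:
  x = 0: RHS = 4, y in [2, 3]  -> 2 point(s)
  x = 1: RHS = 4, y in [2, 3]  -> 2 point(s)
  x = 2: RHS = 0, y in [0]  -> 1 point(s)
  x = 4: RHS = 4, y in [2, 3]  -> 2 point(s)
Affine points: 7. Add the point at infinity: total = 8.

#E(F_5) = 8


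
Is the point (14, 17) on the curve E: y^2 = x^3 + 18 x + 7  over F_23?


Check whether y^2 = x^3 + 18 x + 7 (mod 23) for (x, y) = (14, 17).
LHS: y^2 = 17^2 mod 23 = 13
RHS: x^3 + 18 x + 7 = 14^3 + 18*14 + 7 mod 23 = 13
LHS = RHS

Yes, on the curve


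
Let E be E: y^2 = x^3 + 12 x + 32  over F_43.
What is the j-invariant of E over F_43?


Delta = -16(4 a^3 + 27 b^2) mod 43 = 20
-1728 * (4 a)^3 = -1728 * (4*12)^3 mod 43 = 32
j = 32 * 20^(-1) mod 43 = 36

j = 36 (mod 43)


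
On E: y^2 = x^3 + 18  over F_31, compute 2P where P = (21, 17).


Doubling: s = (3 x1^2 + a) / (2 y1)
s = (3*21^2 + 0) / (2*17) mod 31 = 7
x3 = s^2 - 2 x1 mod 31 = 7^2 - 2*21 = 7
y3 = s (x1 - x3) - y1 mod 31 = 7 * (21 - 7) - 17 = 19

2P = (7, 19)


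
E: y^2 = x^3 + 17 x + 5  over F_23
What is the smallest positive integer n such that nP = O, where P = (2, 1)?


Compute successive multiples of P until we hit O:
  1P = (2, 1)
  2P = (5, 13)
  3P = (9, 17)
  4P = (13, 10)
  5P = (10, 5)
  6P = (17, 3)
  7P = (17, 20)
  8P = (10, 18)
  ... (continuing to 13P)
  13P = O

ord(P) = 13


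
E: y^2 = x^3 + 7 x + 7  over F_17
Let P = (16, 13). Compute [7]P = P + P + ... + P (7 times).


k = 7 = 111_2 (binary, LSB first: 111)
Double-and-add from P = (16, 13):
  bit 0 = 1: acc = O + (16, 13) = (16, 13)
  bit 1 = 1: acc = (16, 13) + (11, 2) = (3, 2)
  bit 2 = 1: acc = (3, 2) + (13, 0) = (16, 4)

7P = (16, 4)


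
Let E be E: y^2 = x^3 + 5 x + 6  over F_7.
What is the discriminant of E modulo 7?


4 a^3 + 27 b^2 = 4*5^3 + 27*6^2 = 500 + 972 = 1472
Delta = -16 * (1472) = -23552
Delta mod 7 = 3

Delta = 3 (mod 7)


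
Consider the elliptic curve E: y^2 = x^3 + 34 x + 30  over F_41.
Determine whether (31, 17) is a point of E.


Check whether y^2 = x^3 + 34 x + 30 (mod 41) for (x, y) = (31, 17).
LHS: y^2 = 17^2 mod 41 = 2
RHS: x^3 + 34 x + 30 = 31^3 + 34*31 + 30 mod 41 = 2
LHS = RHS

Yes, on the curve


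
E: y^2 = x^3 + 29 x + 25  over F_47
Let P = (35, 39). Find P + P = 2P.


Doubling: s = (3 x1^2 + a) / (2 y1)
s = (3*35^2 + 29) / (2*39) mod 47 = 27
x3 = s^2 - 2 x1 mod 47 = 27^2 - 2*35 = 1
y3 = s (x1 - x3) - y1 mod 47 = 27 * (35 - 1) - 39 = 33

2P = (1, 33)


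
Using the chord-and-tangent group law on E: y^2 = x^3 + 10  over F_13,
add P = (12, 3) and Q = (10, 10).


P != Q, so use the chord formula.
s = (y2 - y1) / (x2 - x1) = (7) / (11) mod 13 = 3
x3 = s^2 - x1 - x2 mod 13 = 3^2 - 12 - 10 = 0
y3 = s (x1 - x3) - y1 mod 13 = 3 * (12 - 0) - 3 = 7

P + Q = (0, 7)


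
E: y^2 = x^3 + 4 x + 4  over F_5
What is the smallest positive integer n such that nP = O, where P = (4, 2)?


Compute successive multiples of P until we hit O:
  1P = (4, 2)
  2P = (1, 2)
  3P = (0, 3)
  4P = (2, 0)
  5P = (0, 2)
  6P = (1, 3)
  7P = (4, 3)
  8P = O

ord(P) = 8


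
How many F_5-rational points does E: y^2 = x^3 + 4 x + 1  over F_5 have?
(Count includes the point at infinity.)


For each x in F_5, count y with y^2 = x^3 + 4 x + 1 mod 5:
  x = 0: RHS = 1, y in [1, 4]  -> 2 point(s)
  x = 1: RHS = 1, y in [1, 4]  -> 2 point(s)
  x = 3: RHS = 0, y in [0]  -> 1 point(s)
  x = 4: RHS = 1, y in [1, 4]  -> 2 point(s)
Affine points: 7. Add the point at infinity: total = 8.

#E(F_5) = 8


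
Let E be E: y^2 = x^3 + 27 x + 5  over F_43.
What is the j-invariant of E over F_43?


Delta = -16(4 a^3 + 27 b^2) mod 43 = 9
-1728 * (4 a)^3 = -1728 * (4*27)^3 mod 43 = 42
j = 42 * 9^(-1) mod 43 = 19

j = 19 (mod 43)


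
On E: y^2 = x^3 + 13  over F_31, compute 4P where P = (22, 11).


k = 4 = 100_2 (binary, LSB first: 001)
Double-and-add from P = (22, 11):
  bit 0 = 0: acc unchanged = O
  bit 1 = 0: acc unchanged = O
  bit 2 = 1: acc = O + (22, 20) = (22, 20)

4P = (22, 20)


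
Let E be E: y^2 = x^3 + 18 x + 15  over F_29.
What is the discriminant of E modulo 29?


4 a^3 + 27 b^2 = 4*18^3 + 27*15^2 = 23328 + 6075 = 29403
Delta = -16 * (29403) = -470448
Delta mod 29 = 19

Delta = 19 (mod 29)


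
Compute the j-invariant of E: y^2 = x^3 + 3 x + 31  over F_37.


Delta = -16(4 a^3 + 27 b^2) mod 37 = 36
-1728 * (4 a)^3 = -1728 * (4*3)^3 mod 37 = 27
j = 27 * 36^(-1) mod 37 = 10

j = 10 (mod 37)


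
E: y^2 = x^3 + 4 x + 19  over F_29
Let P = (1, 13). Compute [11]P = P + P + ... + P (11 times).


k = 11 = 1011_2 (binary, LSB first: 1101)
Double-and-add from P = (1, 13):
  bit 0 = 1: acc = O + (1, 13) = (1, 13)
  bit 1 = 1: acc = (1, 13) + (26, 26) = (18, 6)
  bit 2 = 0: acc unchanged = (18, 6)
  bit 3 = 1: acc = (18, 6) + (7, 19) = (3, 0)

11P = (3, 0)


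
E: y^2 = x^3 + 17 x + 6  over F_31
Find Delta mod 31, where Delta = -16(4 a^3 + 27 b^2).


4 a^3 + 27 b^2 = 4*17^3 + 27*6^2 = 19652 + 972 = 20624
Delta = -16 * (20624) = -329984
Delta mod 31 = 11

Delta = 11 (mod 31)


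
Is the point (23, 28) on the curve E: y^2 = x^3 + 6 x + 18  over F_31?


Check whether y^2 = x^3 + 6 x + 18 (mod 31) for (x, y) = (23, 28).
LHS: y^2 = 28^2 mod 31 = 9
RHS: x^3 + 6 x + 18 = 23^3 + 6*23 + 18 mod 31 = 16
LHS != RHS

No, not on the curve


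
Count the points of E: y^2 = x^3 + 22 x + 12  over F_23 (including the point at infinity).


For each x in F_23, count y with y^2 = x^3 + 22 x + 12 mod 23:
  x = 0: RHS = 12, y in [9, 14]  -> 2 point(s)
  x = 1: RHS = 12, y in [9, 14]  -> 2 point(s)
  x = 2: RHS = 18, y in [8, 15]  -> 2 point(s)
  x = 3: RHS = 13, y in [6, 17]  -> 2 point(s)
  x = 4: RHS = 3, y in [7, 16]  -> 2 point(s)
  x = 7: RHS = 3, y in [7, 16]  -> 2 point(s)
  x = 10: RHS = 13, y in [6, 17]  -> 2 point(s)
  x = 12: RHS = 3, y in [7, 16]  -> 2 point(s)
  x = 17: RHS = 9, y in [3, 20]  -> 2 point(s)
  x = 21: RHS = 6, y in [11, 12]  -> 2 point(s)
  x = 22: RHS = 12, y in [9, 14]  -> 2 point(s)
Affine points: 22. Add the point at infinity: total = 23.

#E(F_23) = 23


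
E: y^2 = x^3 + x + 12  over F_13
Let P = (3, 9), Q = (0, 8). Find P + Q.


P != Q, so use the chord formula.
s = (y2 - y1) / (x2 - x1) = (12) / (10) mod 13 = 9
x3 = s^2 - x1 - x2 mod 13 = 9^2 - 3 - 0 = 0
y3 = s (x1 - x3) - y1 mod 13 = 9 * (3 - 0) - 9 = 5

P + Q = (0, 5)


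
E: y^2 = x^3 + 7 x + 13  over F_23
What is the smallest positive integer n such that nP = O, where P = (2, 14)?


Compute successive multiples of P until we hit O:
  1P = (2, 14)
  2P = (4, 6)
  3P = (10, 18)
  4P = (17, 13)
  5P = (13, 22)
  6P = (11, 15)
  7P = (12, 13)
  8P = (12, 10)
  ... (continuing to 15P)
  15P = O

ord(P) = 15


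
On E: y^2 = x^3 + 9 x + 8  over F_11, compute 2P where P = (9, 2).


Doubling: s = (3 x1^2 + a) / (2 y1)
s = (3*9^2 + 9) / (2*2) mod 11 = 8
x3 = s^2 - 2 x1 mod 11 = 8^2 - 2*9 = 2
y3 = s (x1 - x3) - y1 mod 11 = 8 * (9 - 2) - 2 = 10

2P = (2, 10)


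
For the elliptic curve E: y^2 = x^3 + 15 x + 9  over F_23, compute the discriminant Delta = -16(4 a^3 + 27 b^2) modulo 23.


4 a^3 + 27 b^2 = 4*15^3 + 27*9^2 = 13500 + 2187 = 15687
Delta = -16 * (15687) = -250992
Delta mod 23 = 7

Delta = 7 (mod 23)


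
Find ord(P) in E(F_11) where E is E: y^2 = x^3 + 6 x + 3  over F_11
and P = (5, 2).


Compute successive multiples of P until we hit O:
  1P = (5, 2)
  2P = (2, 1)
  3P = (9, 4)
  4P = (0, 6)
  5P = (4, 6)
  6P = (7, 6)
  7P = (3, 2)
  8P = (3, 9)
  ... (continuing to 15P)
  15P = O

ord(P) = 15


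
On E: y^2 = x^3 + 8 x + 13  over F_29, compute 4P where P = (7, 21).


k = 4 = 100_2 (binary, LSB first: 001)
Double-and-add from P = (7, 21):
  bit 0 = 0: acc unchanged = O
  bit 1 = 0: acc unchanged = O
  bit 2 = 1: acc = O + (26, 22) = (26, 22)

4P = (26, 22)


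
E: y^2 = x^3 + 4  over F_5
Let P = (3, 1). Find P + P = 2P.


Doubling: s = (3 x1^2 + a) / (2 y1)
s = (3*3^2 + 0) / (2*1) mod 5 = 1
x3 = s^2 - 2 x1 mod 5 = 1^2 - 2*3 = 0
y3 = s (x1 - x3) - y1 mod 5 = 1 * (3 - 0) - 1 = 2

2P = (0, 2)


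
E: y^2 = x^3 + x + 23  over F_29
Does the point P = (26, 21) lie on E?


Check whether y^2 = x^3 + 1 x + 23 (mod 29) for (x, y) = (26, 21).
LHS: y^2 = 21^2 mod 29 = 6
RHS: x^3 + 1 x + 23 = 26^3 + 1*26 + 23 mod 29 = 22
LHS != RHS

No, not on the curve


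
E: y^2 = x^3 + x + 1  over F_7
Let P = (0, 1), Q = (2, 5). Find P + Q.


P != Q, so use the chord formula.
s = (y2 - y1) / (x2 - x1) = (4) / (2) mod 7 = 2
x3 = s^2 - x1 - x2 mod 7 = 2^2 - 0 - 2 = 2
y3 = s (x1 - x3) - y1 mod 7 = 2 * (0 - 2) - 1 = 2

P + Q = (2, 2)


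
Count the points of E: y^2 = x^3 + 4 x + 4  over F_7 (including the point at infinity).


For each x in F_7, count y with y^2 = x^3 + 4 x + 4 mod 7:
  x = 0: RHS = 4, y in [2, 5]  -> 2 point(s)
  x = 1: RHS = 2, y in [3, 4]  -> 2 point(s)
  x = 3: RHS = 1, y in [1, 6]  -> 2 point(s)
  x = 4: RHS = 0, y in [0]  -> 1 point(s)
  x = 5: RHS = 2, y in [3, 4]  -> 2 point(s)
Affine points: 9. Add the point at infinity: total = 10.

#E(F_7) = 10


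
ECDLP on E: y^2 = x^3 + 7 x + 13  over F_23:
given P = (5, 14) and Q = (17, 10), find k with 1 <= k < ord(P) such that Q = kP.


Enumerate multiples of P until we hit Q = (17, 10):
  1P = (5, 14)
  2P = (17, 10)
Match found at i = 2.

k = 2


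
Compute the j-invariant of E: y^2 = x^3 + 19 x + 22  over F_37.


Delta = -16(4 a^3 + 27 b^2) mod 37 = 28
-1728 * (4 a)^3 = -1728 * (4*19)^3 mod 37 = 14
j = 14 * 28^(-1) mod 37 = 19

j = 19 (mod 37)


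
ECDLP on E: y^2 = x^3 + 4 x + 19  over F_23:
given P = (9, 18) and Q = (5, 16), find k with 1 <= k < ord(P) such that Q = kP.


Enumerate multiples of P until we hit Q = (5, 16):
  1P = (9, 18)
  2P = (21, 7)
  3P = (17, 20)
  4P = (10, 22)
  5P = (20, 7)
  6P = (18, 14)
  7P = (5, 16)
Match found at i = 7.

k = 7


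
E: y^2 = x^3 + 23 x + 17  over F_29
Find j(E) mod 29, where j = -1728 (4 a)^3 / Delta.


Delta = -16(4 a^3 + 27 b^2) mod 29 = 17
-1728 * (4 a)^3 = -1728 * (4*23)^3 mod 29 = 21
j = 21 * 17^(-1) mod 29 = 20

j = 20 (mod 29)


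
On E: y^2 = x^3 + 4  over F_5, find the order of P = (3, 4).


Compute successive multiples of P until we hit O:
  1P = (3, 4)
  2P = (0, 3)
  3P = (1, 0)
  4P = (0, 2)
  5P = (3, 1)
  6P = O

ord(P) = 6


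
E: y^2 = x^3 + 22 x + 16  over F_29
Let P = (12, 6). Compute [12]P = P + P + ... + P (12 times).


k = 12 = 1100_2 (binary, LSB first: 0011)
Double-and-add from P = (12, 6):
  bit 0 = 0: acc unchanged = O
  bit 1 = 0: acc unchanged = O
  bit 2 = 1: acc = O + (23, 25) = (23, 25)
  bit 3 = 1: acc = (23, 25) + (6, 25) = (0, 4)

12P = (0, 4)


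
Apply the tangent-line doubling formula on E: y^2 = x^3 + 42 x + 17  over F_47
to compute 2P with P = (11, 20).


Doubling: s = (3 x1^2 + a) / (2 y1)
s = (3*11^2 + 42) / (2*20) mod 47 = 16
x3 = s^2 - 2 x1 mod 47 = 16^2 - 2*11 = 46
y3 = s (x1 - x3) - y1 mod 47 = 16 * (11 - 46) - 20 = 31

2P = (46, 31)


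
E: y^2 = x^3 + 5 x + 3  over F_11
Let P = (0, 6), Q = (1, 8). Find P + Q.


P != Q, so use the chord formula.
s = (y2 - y1) / (x2 - x1) = (2) / (1) mod 11 = 2
x3 = s^2 - x1 - x2 mod 11 = 2^2 - 0 - 1 = 3
y3 = s (x1 - x3) - y1 mod 11 = 2 * (0 - 3) - 6 = 10

P + Q = (3, 10)


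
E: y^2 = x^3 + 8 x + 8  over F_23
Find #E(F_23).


For each x in F_23, count y with y^2 = x^3 + 8 x + 8 mod 23:
  x = 0: RHS = 8, y in [10, 13]  -> 2 point(s)
  x = 2: RHS = 9, y in [3, 20]  -> 2 point(s)
  x = 3: RHS = 13, y in [6, 17]  -> 2 point(s)
  x = 4: RHS = 12, y in [9, 14]  -> 2 point(s)
  x = 5: RHS = 12, y in [9, 14]  -> 2 point(s)
  x = 7: RHS = 16, y in [4, 19]  -> 2 point(s)
  x = 8: RHS = 9, y in [3, 20]  -> 2 point(s)
  x = 9: RHS = 4, y in [2, 21]  -> 2 point(s)
  x = 11: RHS = 1, y in [1, 22]  -> 2 point(s)
  x = 13: RHS = 9, y in [3, 20]  -> 2 point(s)
  x = 14: RHS = 12, y in [9, 14]  -> 2 point(s)
  x = 16: RHS = 0, y in [0]  -> 1 point(s)
  x = 18: RHS = 4, y in [2, 21]  -> 2 point(s)
  x = 19: RHS = 4, y in [2, 21]  -> 2 point(s)
  x = 20: RHS = 3, y in [7, 16]  -> 2 point(s)
Affine points: 29. Add the point at infinity: total = 30.

#E(F_23) = 30


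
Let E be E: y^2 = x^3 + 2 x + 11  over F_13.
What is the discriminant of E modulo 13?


4 a^3 + 27 b^2 = 4*2^3 + 27*11^2 = 32 + 3267 = 3299
Delta = -16 * (3299) = -52784
Delta mod 13 = 9

Delta = 9 (mod 13)


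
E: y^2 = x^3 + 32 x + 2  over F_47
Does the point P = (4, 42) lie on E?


Check whether y^2 = x^3 + 32 x + 2 (mod 47) for (x, y) = (4, 42).
LHS: y^2 = 42^2 mod 47 = 25
RHS: x^3 + 32 x + 2 = 4^3 + 32*4 + 2 mod 47 = 6
LHS != RHS

No, not on the curve


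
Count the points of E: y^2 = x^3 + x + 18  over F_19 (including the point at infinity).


For each x in F_19, count y with y^2 = x^3 + 1 x + 18 mod 19:
  x = 1: RHS = 1, y in [1, 18]  -> 2 point(s)
  x = 2: RHS = 9, y in [3, 16]  -> 2 point(s)
  x = 7: RHS = 7, y in [8, 11]  -> 2 point(s)
  x = 8: RHS = 6, y in [5, 14]  -> 2 point(s)
  x = 11: RHS = 11, y in [7, 12]  -> 2 point(s)
  x = 13: RHS = 5, y in [9, 10]  -> 2 point(s)
  x = 15: RHS = 7, y in [8, 11]  -> 2 point(s)
  x = 16: RHS = 7, y in [8, 11]  -> 2 point(s)
  x = 18: RHS = 16, y in [4, 15]  -> 2 point(s)
Affine points: 18. Add the point at infinity: total = 19.

#E(F_19) = 19


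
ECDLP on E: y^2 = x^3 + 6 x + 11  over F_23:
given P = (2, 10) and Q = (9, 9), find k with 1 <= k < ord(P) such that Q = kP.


Enumerate multiples of P until we hit Q = (9, 9):
  1P = (2, 10)
  2P = (9, 9)
Match found at i = 2.

k = 2


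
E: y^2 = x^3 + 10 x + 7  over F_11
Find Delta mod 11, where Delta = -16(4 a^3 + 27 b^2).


4 a^3 + 27 b^2 = 4*10^3 + 27*7^2 = 4000 + 1323 = 5323
Delta = -16 * (5323) = -85168
Delta mod 11 = 5

Delta = 5 (mod 11)


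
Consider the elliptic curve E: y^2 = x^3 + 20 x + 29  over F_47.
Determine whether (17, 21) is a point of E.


Check whether y^2 = x^3 + 20 x + 29 (mod 47) for (x, y) = (17, 21).
LHS: y^2 = 21^2 mod 47 = 18
RHS: x^3 + 20 x + 29 = 17^3 + 20*17 + 29 mod 47 = 18
LHS = RHS

Yes, on the curve


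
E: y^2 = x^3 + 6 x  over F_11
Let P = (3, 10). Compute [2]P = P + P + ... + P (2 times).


k = 2 = 10_2 (binary, LSB first: 01)
Double-and-add from P = (3, 10):
  bit 0 = 0: acc unchanged = O
  bit 1 = 1: acc = O + (5, 1) = (5, 1)

2P = (5, 1)


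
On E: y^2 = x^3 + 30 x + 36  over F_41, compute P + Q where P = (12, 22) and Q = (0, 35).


P != Q, so use the chord formula.
s = (y2 - y1) / (x2 - x1) = (13) / (29) mod 41 = 16
x3 = s^2 - x1 - x2 mod 41 = 16^2 - 12 - 0 = 39
y3 = s (x1 - x3) - y1 mod 41 = 16 * (12 - 39) - 22 = 38

P + Q = (39, 38)


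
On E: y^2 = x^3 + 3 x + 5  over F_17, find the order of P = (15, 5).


Compute successive multiples of P until we hit O:
  1P = (15, 5)
  2P = (2, 6)
  3P = (16, 16)
  4P = (5, 3)
  5P = (12, 16)
  6P = (11, 3)
  7P = (4, 9)
  8P = (6, 1)
  ... (continuing to 23P)
  23P = O

ord(P) = 23


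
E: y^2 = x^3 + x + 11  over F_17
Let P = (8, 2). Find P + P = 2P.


Doubling: s = (3 x1^2 + a) / (2 y1)
s = (3*8^2 + 1) / (2*2) mod 17 = 10
x3 = s^2 - 2 x1 mod 17 = 10^2 - 2*8 = 16
y3 = s (x1 - x3) - y1 mod 17 = 10 * (8 - 16) - 2 = 3

2P = (16, 3)


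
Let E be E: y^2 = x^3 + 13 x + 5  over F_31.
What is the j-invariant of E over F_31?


Delta = -16(4 a^3 + 27 b^2) mod 31 = 27
-1728 * (4 a)^3 = -1728 * (4*13)^3 mod 31 = 29
j = 29 * 27^(-1) mod 31 = 16

j = 16 (mod 31)


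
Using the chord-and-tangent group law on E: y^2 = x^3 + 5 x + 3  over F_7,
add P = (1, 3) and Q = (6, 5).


P != Q, so use the chord formula.
s = (y2 - y1) / (x2 - x1) = (2) / (5) mod 7 = 6
x3 = s^2 - x1 - x2 mod 7 = 6^2 - 1 - 6 = 1
y3 = s (x1 - x3) - y1 mod 7 = 6 * (1 - 1) - 3 = 4

P + Q = (1, 4)


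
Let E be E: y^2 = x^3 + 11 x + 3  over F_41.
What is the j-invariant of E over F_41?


Delta = -16(4 a^3 + 27 b^2) mod 41 = 21
-1728 * (4 a)^3 = -1728 * (4*11)^3 mod 41 = 2
j = 2 * 21^(-1) mod 41 = 4

j = 4 (mod 41)


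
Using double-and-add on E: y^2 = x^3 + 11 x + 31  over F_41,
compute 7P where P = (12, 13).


k = 7 = 111_2 (binary, LSB first: 111)
Double-and-add from P = (12, 13):
  bit 0 = 1: acc = O + (12, 13) = (12, 13)
  bit 1 = 1: acc = (12, 13) + (12, 28) = O
  bit 2 = 1: acc = O + (12, 13) = (12, 13)

7P = (12, 13)


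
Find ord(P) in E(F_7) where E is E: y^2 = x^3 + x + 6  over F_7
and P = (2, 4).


Compute successive multiples of P until we hit O:
  1P = (2, 4)
  2P = (4, 5)
  3P = (3, 6)
  4P = (6, 2)
  5P = (1, 6)
  6P = (1, 1)
  7P = (6, 5)
  8P = (3, 1)
  ... (continuing to 11P)
  11P = O

ord(P) = 11


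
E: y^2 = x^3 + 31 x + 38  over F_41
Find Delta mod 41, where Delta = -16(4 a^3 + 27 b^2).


4 a^3 + 27 b^2 = 4*31^3 + 27*38^2 = 119164 + 38988 = 158152
Delta = -16 * (158152) = -2530432
Delta mod 41 = 6

Delta = 6 (mod 41)


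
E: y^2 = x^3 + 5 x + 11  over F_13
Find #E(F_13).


For each x in F_13, count y with y^2 = x^3 + 5 x + 11 mod 13:
  x = 1: RHS = 4, y in [2, 11]  -> 2 point(s)
  x = 2: RHS = 3, y in [4, 9]  -> 2 point(s)
  x = 3: RHS = 1, y in [1, 12]  -> 2 point(s)
  x = 4: RHS = 4, y in [2, 11]  -> 2 point(s)
  x = 6: RHS = 10, y in [6, 7]  -> 2 point(s)
  x = 7: RHS = 12, y in [5, 8]  -> 2 point(s)
  x = 8: RHS = 4, y in [2, 11]  -> 2 point(s)
Affine points: 14. Add the point at infinity: total = 15.

#E(F_13) = 15


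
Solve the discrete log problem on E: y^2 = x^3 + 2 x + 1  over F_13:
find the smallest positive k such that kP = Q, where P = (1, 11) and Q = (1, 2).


Enumerate multiples of P until we hit Q = (1, 2):
  1P = (1, 11)
  2P = (2, 0)
  3P = (1, 2)
Match found at i = 3.

k = 3


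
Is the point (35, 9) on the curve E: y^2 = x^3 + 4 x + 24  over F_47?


Check whether y^2 = x^3 + 4 x + 24 (mod 47) for (x, y) = (35, 9).
LHS: y^2 = 9^2 mod 47 = 34
RHS: x^3 + 4 x + 24 = 35^3 + 4*35 + 24 mod 47 = 34
LHS = RHS

Yes, on the curve


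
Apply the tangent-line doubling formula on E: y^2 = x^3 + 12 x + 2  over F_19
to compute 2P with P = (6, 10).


Doubling: s = (3 x1^2 + a) / (2 y1)
s = (3*6^2 + 12) / (2*10) mod 19 = 6
x3 = s^2 - 2 x1 mod 19 = 6^2 - 2*6 = 5
y3 = s (x1 - x3) - y1 mod 19 = 6 * (6 - 5) - 10 = 15

2P = (5, 15)


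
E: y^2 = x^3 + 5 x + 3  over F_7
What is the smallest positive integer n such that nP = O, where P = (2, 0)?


Compute successive multiples of P until we hit O:
  1P = (2, 0)
  2P = O

ord(P) = 2


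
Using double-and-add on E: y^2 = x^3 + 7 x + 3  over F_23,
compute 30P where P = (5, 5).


k = 30 = 11110_2 (binary, LSB first: 01111)
Double-and-add from P = (5, 5):
  bit 0 = 0: acc unchanged = O
  bit 1 = 1: acc = O + (14, 4) = (14, 4)
  bit 2 = 1: acc = (14, 4) + (7, 2) = (11, 10)
  bit 3 = 1: acc = (11, 10) + (2, 18) = (0, 16)
  bit 4 = 1: acc = (0, 16) + (21, 2) = (5, 18)

30P = (5, 18)


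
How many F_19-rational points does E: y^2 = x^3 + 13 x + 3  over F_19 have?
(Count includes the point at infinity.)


For each x in F_19, count y with y^2 = x^3 + 13 x + 3 mod 19:
  x = 1: RHS = 17, y in [6, 13]  -> 2 point(s)
  x = 4: RHS = 5, y in [9, 10]  -> 2 point(s)
  x = 7: RHS = 0, y in [0]  -> 1 point(s)
  x = 8: RHS = 11, y in [7, 12]  -> 2 point(s)
  x = 12: RHS = 6, y in [5, 14]  -> 2 point(s)
  x = 15: RHS = 1, y in [1, 18]  -> 2 point(s)
  x = 17: RHS = 7, y in [8, 11]  -> 2 point(s)
Affine points: 13. Add the point at infinity: total = 14.

#E(F_19) = 14


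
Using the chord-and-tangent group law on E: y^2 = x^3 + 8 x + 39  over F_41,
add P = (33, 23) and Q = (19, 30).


P != Q, so use the chord formula.
s = (y2 - y1) / (x2 - x1) = (7) / (27) mod 41 = 20
x3 = s^2 - x1 - x2 mod 41 = 20^2 - 33 - 19 = 20
y3 = s (x1 - x3) - y1 mod 41 = 20 * (33 - 20) - 23 = 32

P + Q = (20, 32)


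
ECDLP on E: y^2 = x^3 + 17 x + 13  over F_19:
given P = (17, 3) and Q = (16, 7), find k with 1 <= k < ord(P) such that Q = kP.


Enumerate multiples of P until we hit Q = (16, 7):
  1P = (17, 3)
  2P = (11, 7)
  3P = (2, 6)
  4P = (16, 12)
  5P = (10, 10)
  6P = (12, 11)
  7P = (7, 0)
  8P = (12, 8)
  9P = (10, 9)
  10P = (16, 7)
Match found at i = 10.

k = 10


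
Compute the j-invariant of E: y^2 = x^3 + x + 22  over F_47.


Delta = -16(4 a^3 + 27 b^2) mod 47 = 45
-1728 * (4 a)^3 = -1728 * (4*1)^3 mod 47 = 46
j = 46 * 45^(-1) mod 47 = 24

j = 24 (mod 47)


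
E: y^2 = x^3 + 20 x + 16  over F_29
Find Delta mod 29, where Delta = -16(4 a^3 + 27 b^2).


4 a^3 + 27 b^2 = 4*20^3 + 27*16^2 = 32000 + 6912 = 38912
Delta = -16 * (38912) = -622592
Delta mod 29 = 9

Delta = 9 (mod 29)


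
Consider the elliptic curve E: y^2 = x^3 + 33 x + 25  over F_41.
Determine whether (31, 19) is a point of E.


Check whether y^2 = x^3 + 33 x + 25 (mod 41) for (x, y) = (31, 19).
LHS: y^2 = 19^2 mod 41 = 33
RHS: x^3 + 33 x + 25 = 31^3 + 33*31 + 25 mod 41 = 7
LHS != RHS

No, not on the curve


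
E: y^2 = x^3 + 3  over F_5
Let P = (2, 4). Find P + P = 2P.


Doubling: s = (3 x1^2 + a) / (2 y1)
s = (3*2^2 + 0) / (2*4) mod 5 = 4
x3 = s^2 - 2 x1 mod 5 = 4^2 - 2*2 = 2
y3 = s (x1 - x3) - y1 mod 5 = 4 * (2 - 2) - 4 = 1

2P = (2, 1)


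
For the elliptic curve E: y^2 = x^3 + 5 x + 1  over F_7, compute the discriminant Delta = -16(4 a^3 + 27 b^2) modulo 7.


4 a^3 + 27 b^2 = 4*5^3 + 27*1^2 = 500 + 27 = 527
Delta = -16 * (527) = -8432
Delta mod 7 = 3

Delta = 3 (mod 7)


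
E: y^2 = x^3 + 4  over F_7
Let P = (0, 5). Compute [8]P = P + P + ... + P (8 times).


k = 8 = 1000_2 (binary, LSB first: 0001)
Double-and-add from P = (0, 5):
  bit 0 = 0: acc unchanged = O
  bit 1 = 0: acc unchanged = O
  bit 2 = 0: acc unchanged = O
  bit 3 = 1: acc = O + (0, 2) = (0, 2)

8P = (0, 2)


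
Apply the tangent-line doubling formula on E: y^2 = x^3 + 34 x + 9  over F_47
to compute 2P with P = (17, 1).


Doubling: s = (3 x1^2 + a) / (2 y1)
s = (3*17^2 + 34) / (2*1) mod 47 = 4
x3 = s^2 - 2 x1 mod 47 = 4^2 - 2*17 = 29
y3 = s (x1 - x3) - y1 mod 47 = 4 * (17 - 29) - 1 = 45

2P = (29, 45)


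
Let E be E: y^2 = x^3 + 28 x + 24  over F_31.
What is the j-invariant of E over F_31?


Delta = -16(4 a^3 + 27 b^2) mod 31 = 28
-1728 * (4 a)^3 = -1728 * (4*28)^3 mod 31 = 2
j = 2 * 28^(-1) mod 31 = 20

j = 20 (mod 31)


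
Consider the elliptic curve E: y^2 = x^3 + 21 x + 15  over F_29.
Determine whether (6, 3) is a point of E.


Check whether y^2 = x^3 + 21 x + 15 (mod 29) for (x, y) = (6, 3).
LHS: y^2 = 3^2 mod 29 = 9
RHS: x^3 + 21 x + 15 = 6^3 + 21*6 + 15 mod 29 = 9
LHS = RHS

Yes, on the curve


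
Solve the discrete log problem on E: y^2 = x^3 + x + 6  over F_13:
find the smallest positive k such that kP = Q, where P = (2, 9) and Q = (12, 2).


Enumerate multiples of P until we hit Q = (12, 2):
  1P = (2, 9)
  2P = (9, 4)
  3P = (11, 3)
  4P = (12, 2)
Match found at i = 4.

k = 4


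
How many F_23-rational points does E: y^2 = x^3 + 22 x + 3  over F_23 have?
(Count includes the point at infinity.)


For each x in F_23, count y with y^2 = x^3 + 22 x + 3 mod 23:
  x = 0: RHS = 3, y in [7, 16]  -> 2 point(s)
  x = 1: RHS = 3, y in [7, 16]  -> 2 point(s)
  x = 2: RHS = 9, y in [3, 20]  -> 2 point(s)
  x = 3: RHS = 4, y in [2, 21]  -> 2 point(s)
  x = 5: RHS = 8, y in [10, 13]  -> 2 point(s)
  x = 6: RHS = 6, y in [11, 12]  -> 2 point(s)
  x = 8: RHS = 1, y in [1, 22]  -> 2 point(s)
  x = 10: RHS = 4, y in [2, 21]  -> 2 point(s)
  x = 11: RHS = 12, y in [9, 14]  -> 2 point(s)
  x = 13: RHS = 2, y in [5, 18]  -> 2 point(s)
  x = 16: RHS = 12, y in [9, 14]  -> 2 point(s)
  x = 17: RHS = 0, y in [0]  -> 1 point(s)
  x = 19: RHS = 12, y in [9, 14]  -> 2 point(s)
  x = 20: RHS = 2, y in [5, 18]  -> 2 point(s)
  x = 22: RHS = 3, y in [7, 16]  -> 2 point(s)
Affine points: 29. Add the point at infinity: total = 30.

#E(F_23) = 30


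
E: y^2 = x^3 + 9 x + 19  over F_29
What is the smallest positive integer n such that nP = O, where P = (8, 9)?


Compute successive multiples of P until we hit O:
  1P = (8, 9)
  2P = (8, 20)
  3P = O

ord(P) = 3


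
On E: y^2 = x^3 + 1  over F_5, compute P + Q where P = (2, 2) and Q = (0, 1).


P != Q, so use the chord formula.
s = (y2 - y1) / (x2 - x1) = (4) / (3) mod 5 = 3
x3 = s^2 - x1 - x2 mod 5 = 3^2 - 2 - 0 = 2
y3 = s (x1 - x3) - y1 mod 5 = 3 * (2 - 2) - 2 = 3

P + Q = (2, 3)


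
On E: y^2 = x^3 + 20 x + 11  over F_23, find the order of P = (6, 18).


Compute successive multiples of P until we hit O:
  1P = (6, 18)
  2P = (12, 22)
  3P = (8, 19)
  4P = (15, 12)
  5P = (5, 12)
  6P = (2, 6)
  7P = (1, 20)
  8P = (18, 19)
  ... (continuing to 26P)
  26P = O

ord(P) = 26


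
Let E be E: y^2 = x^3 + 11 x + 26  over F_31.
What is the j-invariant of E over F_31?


Delta = -16(4 a^3 + 27 b^2) mod 31 = 23
-1728 * (4 a)^3 = -1728 * (4*11)^3 mod 31 = 30
j = 30 * 23^(-1) mod 31 = 4

j = 4 (mod 31)


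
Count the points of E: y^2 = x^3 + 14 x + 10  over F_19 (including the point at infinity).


For each x in F_19, count y with y^2 = x^3 + 14 x + 10 mod 19:
  x = 1: RHS = 6, y in [5, 14]  -> 2 point(s)
  x = 4: RHS = 16, y in [4, 15]  -> 2 point(s)
  x = 6: RHS = 6, y in [5, 14]  -> 2 point(s)
  x = 8: RHS = 7, y in [8, 11]  -> 2 point(s)
  x = 12: RHS = 6, y in [5, 14]  -> 2 point(s)
  x = 14: RHS = 5, y in [9, 10]  -> 2 point(s)
  x = 15: RHS = 4, y in [2, 17]  -> 2 point(s)
  x = 16: RHS = 17, y in [6, 13]  -> 2 point(s)
Affine points: 16. Add the point at infinity: total = 17.

#E(F_19) = 17


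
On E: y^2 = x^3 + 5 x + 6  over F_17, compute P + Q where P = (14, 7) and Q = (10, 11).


P != Q, so use the chord formula.
s = (y2 - y1) / (x2 - x1) = (4) / (13) mod 17 = 16
x3 = s^2 - x1 - x2 mod 17 = 16^2 - 14 - 10 = 11
y3 = s (x1 - x3) - y1 mod 17 = 16 * (14 - 11) - 7 = 7

P + Q = (11, 7)


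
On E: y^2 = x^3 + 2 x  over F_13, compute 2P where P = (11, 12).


Doubling: s = (3 x1^2 + a) / (2 y1)
s = (3*11^2 + 2) / (2*12) mod 13 = 6
x3 = s^2 - 2 x1 mod 13 = 6^2 - 2*11 = 1
y3 = s (x1 - x3) - y1 mod 13 = 6 * (11 - 1) - 12 = 9

2P = (1, 9)


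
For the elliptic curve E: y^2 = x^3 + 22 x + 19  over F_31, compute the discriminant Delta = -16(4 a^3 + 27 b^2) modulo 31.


4 a^3 + 27 b^2 = 4*22^3 + 27*19^2 = 42592 + 9747 = 52339
Delta = -16 * (52339) = -837424
Delta mod 31 = 10

Delta = 10 (mod 31)


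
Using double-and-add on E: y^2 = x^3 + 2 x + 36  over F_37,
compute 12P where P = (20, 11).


k = 12 = 1100_2 (binary, LSB first: 0011)
Double-and-add from P = (20, 11):
  bit 0 = 0: acc unchanged = O
  bit 1 = 0: acc unchanged = O
  bit 2 = 1: acc = O + (8, 3) = (8, 3)
  bit 3 = 1: acc = (8, 3) + (14, 25) = (12, 7)

12P = (12, 7)


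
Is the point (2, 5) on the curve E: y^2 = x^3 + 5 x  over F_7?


Check whether y^2 = x^3 + 5 x + 0 (mod 7) for (x, y) = (2, 5).
LHS: y^2 = 5^2 mod 7 = 4
RHS: x^3 + 5 x + 0 = 2^3 + 5*2 + 0 mod 7 = 4
LHS = RHS

Yes, on the curve


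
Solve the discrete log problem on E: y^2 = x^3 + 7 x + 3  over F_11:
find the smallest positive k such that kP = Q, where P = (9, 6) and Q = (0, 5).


Enumerate multiples of P until we hit Q = (0, 5):
  1P = (9, 6)
  2P = (2, 6)
  3P = (0, 5)
Match found at i = 3.

k = 3


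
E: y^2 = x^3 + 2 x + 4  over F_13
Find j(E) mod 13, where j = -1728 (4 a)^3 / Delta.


Delta = -16(4 a^3 + 27 b^2) mod 13 = 12
-1728 * (4 a)^3 = -1728 * (4*2)^3 mod 13 = 5
j = 5 * 12^(-1) mod 13 = 8

j = 8 (mod 13)


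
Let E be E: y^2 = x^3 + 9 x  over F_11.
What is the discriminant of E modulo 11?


4 a^3 + 27 b^2 = 4*9^3 + 27*0^2 = 2916 + 0 = 2916
Delta = -16 * (2916) = -46656
Delta mod 11 = 6

Delta = 6 (mod 11)


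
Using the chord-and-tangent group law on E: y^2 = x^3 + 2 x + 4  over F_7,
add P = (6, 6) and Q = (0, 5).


P != Q, so use the chord formula.
s = (y2 - y1) / (x2 - x1) = (6) / (1) mod 7 = 6
x3 = s^2 - x1 - x2 mod 7 = 6^2 - 6 - 0 = 2
y3 = s (x1 - x3) - y1 mod 7 = 6 * (6 - 2) - 6 = 4

P + Q = (2, 4)


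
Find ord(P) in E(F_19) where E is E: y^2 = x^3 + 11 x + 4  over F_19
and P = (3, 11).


Compute successive multiples of P until we hit O:
  1P = (3, 11)
  2P = (13, 8)
  3P = (1, 15)
  4P = (0, 2)
  5P = (6, 18)
  6P = (7, 5)
  7P = (16, 18)
  8P = (4, 6)
  ... (continuing to 19P)
  19P = O

ord(P) = 19


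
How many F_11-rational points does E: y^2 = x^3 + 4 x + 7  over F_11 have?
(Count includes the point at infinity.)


For each x in F_11, count y with y^2 = x^3 + 4 x + 7 mod 11:
  x = 1: RHS = 1, y in [1, 10]  -> 2 point(s)
  x = 2: RHS = 1, y in [1, 10]  -> 2 point(s)
  x = 5: RHS = 9, y in [3, 8]  -> 2 point(s)
  x = 6: RHS = 5, y in [4, 7]  -> 2 point(s)
  x = 7: RHS = 4, y in [2, 9]  -> 2 point(s)
  x = 8: RHS = 1, y in [1, 10]  -> 2 point(s)
Affine points: 12. Add the point at infinity: total = 13.

#E(F_11) = 13


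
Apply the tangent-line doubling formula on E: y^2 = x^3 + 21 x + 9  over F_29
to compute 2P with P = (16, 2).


Doubling: s = (3 x1^2 + a) / (2 y1)
s = (3*16^2 + 21) / (2*2) mod 29 = 16
x3 = s^2 - 2 x1 mod 29 = 16^2 - 2*16 = 21
y3 = s (x1 - x3) - y1 mod 29 = 16 * (16 - 21) - 2 = 5

2P = (21, 5)


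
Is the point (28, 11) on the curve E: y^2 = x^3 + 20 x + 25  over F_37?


Check whether y^2 = x^3 + 20 x + 25 (mod 37) for (x, y) = (28, 11).
LHS: y^2 = 11^2 mod 37 = 10
RHS: x^3 + 20 x + 25 = 28^3 + 20*28 + 25 mod 37 = 4
LHS != RHS

No, not on the curve


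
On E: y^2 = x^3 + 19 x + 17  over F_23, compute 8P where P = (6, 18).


k = 8 = 1000_2 (binary, LSB first: 0001)
Double-and-add from P = (6, 18):
  bit 0 = 0: acc unchanged = O
  bit 1 = 0: acc unchanged = O
  bit 2 = 0: acc unchanged = O
  bit 3 = 1: acc = O + (6, 5) = (6, 5)

8P = (6, 5)


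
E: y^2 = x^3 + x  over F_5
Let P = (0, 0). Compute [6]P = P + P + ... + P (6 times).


k = 6 = 110_2 (binary, LSB first: 011)
Double-and-add from P = (0, 0):
  bit 0 = 0: acc unchanged = O
  bit 1 = 1: acc = O + O = O
  bit 2 = 1: acc = O + O = O

6P = O


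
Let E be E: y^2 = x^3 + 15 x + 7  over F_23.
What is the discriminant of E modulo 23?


4 a^3 + 27 b^2 = 4*15^3 + 27*7^2 = 13500 + 1323 = 14823
Delta = -16 * (14823) = -237168
Delta mod 23 = 8

Delta = 8 (mod 23)


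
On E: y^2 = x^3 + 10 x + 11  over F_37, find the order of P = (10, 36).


Compute successive multiples of P until we hit O:
  1P = (10, 36)
  2P = (29, 23)
  3P = (8, 23)
  4P = (15, 24)
  5P = (0, 14)
  6P = (20, 16)
  7P = (11, 3)
  8P = (32, 24)
  ... (continuing to 23P)
  23P = O

ord(P) = 23


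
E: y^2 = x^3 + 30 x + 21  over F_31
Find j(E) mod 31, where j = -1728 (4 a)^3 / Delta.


Delta = -16(4 a^3 + 27 b^2) mod 31 = 16
-1728 * (4 a)^3 = -1728 * (4*30)^3 mod 31 = 15
j = 15 * 16^(-1) mod 31 = 30

j = 30 (mod 31)
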